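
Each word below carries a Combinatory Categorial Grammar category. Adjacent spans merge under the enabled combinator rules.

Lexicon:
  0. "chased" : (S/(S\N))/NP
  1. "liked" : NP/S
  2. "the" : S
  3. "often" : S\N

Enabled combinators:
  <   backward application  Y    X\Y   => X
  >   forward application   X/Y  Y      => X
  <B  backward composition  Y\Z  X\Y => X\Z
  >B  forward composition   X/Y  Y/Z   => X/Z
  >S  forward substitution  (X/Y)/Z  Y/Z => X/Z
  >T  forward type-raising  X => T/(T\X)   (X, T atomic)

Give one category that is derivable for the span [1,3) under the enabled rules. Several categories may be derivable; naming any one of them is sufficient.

[0,4] S   >
  [0,3] S/(S\N)   >
    [0,1] "chased" : (S/(S\N))/NP
    [1,3] NP   >
      [1,2] "liked" : NP/S
      [2,3] "the" : S
  [3,4] "often" : S\N

NP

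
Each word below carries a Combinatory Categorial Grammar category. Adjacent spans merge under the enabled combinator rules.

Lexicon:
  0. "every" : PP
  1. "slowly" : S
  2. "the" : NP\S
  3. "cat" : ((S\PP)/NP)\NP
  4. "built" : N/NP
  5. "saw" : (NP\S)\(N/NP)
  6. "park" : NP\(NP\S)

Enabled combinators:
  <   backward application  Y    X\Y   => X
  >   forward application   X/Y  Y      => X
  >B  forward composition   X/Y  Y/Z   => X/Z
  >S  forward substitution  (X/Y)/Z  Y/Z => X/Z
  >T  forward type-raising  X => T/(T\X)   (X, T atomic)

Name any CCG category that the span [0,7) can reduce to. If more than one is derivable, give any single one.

[0,7] S   >
  [0,1] S/(S\PP)   >T
    [0,1] "every" : PP
  [1,7] S\PP   >
    [1,4] (S\PP)/NP   <
      [1,3] NP   >
        [1,2] NP/(NP\S)   >T
          [1,2] "slowly" : S
        [2,3] "the" : NP\S
      [3,4] "cat" : ((S\PP)/NP)\NP
    [4,7] NP   <
      [4,6] NP\S   <
        [4,5] "built" : N/NP
        [5,6] "saw" : (NP\S)\(N/NP)
      [6,7] "park" : NP\(NP\S)

S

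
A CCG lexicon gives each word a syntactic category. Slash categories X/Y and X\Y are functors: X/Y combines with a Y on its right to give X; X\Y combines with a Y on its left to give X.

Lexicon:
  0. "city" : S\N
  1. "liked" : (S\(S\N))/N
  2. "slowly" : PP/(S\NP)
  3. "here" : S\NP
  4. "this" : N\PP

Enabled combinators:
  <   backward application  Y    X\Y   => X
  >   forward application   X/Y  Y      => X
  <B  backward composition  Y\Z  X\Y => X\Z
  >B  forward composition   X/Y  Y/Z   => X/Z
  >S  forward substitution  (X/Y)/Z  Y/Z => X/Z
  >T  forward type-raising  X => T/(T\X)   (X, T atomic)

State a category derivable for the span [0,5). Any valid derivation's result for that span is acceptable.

[0,5] S   <
  [0,1] "city" : S\N
  [1,5] S\(S\N)   >
    [1,2] "liked" : (S\(S\N))/N
    [2,5] N   <
      [2,4] PP   >
        [2,3] "slowly" : PP/(S\NP)
        [3,4] "here" : S\NP
      [4,5] "this" : N\PP

S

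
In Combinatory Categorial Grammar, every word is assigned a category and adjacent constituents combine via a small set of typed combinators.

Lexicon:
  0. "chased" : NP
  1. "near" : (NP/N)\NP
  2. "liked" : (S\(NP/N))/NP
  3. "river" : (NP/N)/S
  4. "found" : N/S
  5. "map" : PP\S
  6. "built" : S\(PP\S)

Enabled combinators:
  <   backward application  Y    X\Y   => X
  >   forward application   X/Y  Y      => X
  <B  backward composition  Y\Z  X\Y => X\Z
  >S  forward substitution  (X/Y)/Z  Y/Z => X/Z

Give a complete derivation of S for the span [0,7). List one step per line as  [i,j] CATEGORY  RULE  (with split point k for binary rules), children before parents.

[0,7] S   <
  [0,2] NP/N   <
    [0,1] "chased" : NP
    [1,2] "near" : (NP/N)\NP
  [2,7] S\(NP/N)   >
    [2,3] "liked" : (S\(NP/N))/NP
    [3,7] NP   >
      [3,5] NP/S   >S
        [3,4] "river" : (NP/N)/S
        [4,5] "found" : N/S
      [5,7] S   <
        [5,6] "map" : PP\S
        [6,7] "built" : S\(PP\S)

[0,1] NP  lex  "chased"
[1,2] (NP/N)\NP  lex  "near"
[0,2] NP/N  <  k=1
[2,3] (S\(NP/N))/NP  lex  "liked"
[3,4] (NP/N)/S  lex  "river"
[4,5] N/S  lex  "found"
[3,5] NP/S  >S  k=4
[5,6] PP\S  lex  "map"
[6,7] S\(PP\S)  lex  "built"
[5,7] S  <  k=6
[3,7] NP  >  k=5
[2,7] S\(NP/N)  >  k=3
[0,7] S  <  k=2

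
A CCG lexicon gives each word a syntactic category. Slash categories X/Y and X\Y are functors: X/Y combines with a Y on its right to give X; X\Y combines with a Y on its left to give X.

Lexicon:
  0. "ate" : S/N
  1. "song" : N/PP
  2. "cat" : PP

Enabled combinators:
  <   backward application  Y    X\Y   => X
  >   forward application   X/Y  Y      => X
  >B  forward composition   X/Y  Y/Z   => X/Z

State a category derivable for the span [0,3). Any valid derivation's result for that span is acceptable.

[0,3] S   >
  [0,1] "ate" : S/N
  [1,3] N   >
    [1,2] "song" : N/PP
    [2,3] "cat" : PP

S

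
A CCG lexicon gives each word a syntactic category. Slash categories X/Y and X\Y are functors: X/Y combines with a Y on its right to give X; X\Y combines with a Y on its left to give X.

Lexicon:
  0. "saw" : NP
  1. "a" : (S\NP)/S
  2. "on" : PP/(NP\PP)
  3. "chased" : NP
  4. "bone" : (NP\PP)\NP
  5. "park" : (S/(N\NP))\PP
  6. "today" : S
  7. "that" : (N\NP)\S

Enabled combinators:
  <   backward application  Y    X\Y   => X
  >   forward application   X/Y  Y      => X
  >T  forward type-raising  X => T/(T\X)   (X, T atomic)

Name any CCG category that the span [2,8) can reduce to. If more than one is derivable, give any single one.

[0,8] S   >
  [0,1] S/(S\NP)   >T
    [0,1] "saw" : NP
  [1,8] S\NP   >
    [1,2] "a" : (S\NP)/S
    [2,8] S   >
      [2,6] S/(N\NP)   <
        [2,5] PP   >
          [2,3] "on" : PP/(NP\PP)
          [3,5] NP\PP   <
            [3,4] "chased" : NP
            [4,5] "bone" : (NP\PP)\NP
        [5,6] "park" : (S/(N\NP))\PP
      [6,8] N\NP   <
        [6,7] "today" : S
        [7,8] "that" : (N\NP)\S

S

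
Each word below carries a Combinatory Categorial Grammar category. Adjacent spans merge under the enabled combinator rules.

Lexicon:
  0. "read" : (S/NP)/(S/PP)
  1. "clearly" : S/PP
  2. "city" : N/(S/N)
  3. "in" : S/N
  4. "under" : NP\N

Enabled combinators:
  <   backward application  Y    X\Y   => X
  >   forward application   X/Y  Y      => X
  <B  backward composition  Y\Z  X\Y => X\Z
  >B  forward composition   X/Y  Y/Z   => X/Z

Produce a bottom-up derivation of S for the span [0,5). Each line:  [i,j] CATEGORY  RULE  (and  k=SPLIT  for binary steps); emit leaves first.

[0,1] (S/NP)/(S/PP)  lex  "read"
[1,2] S/PP  lex  "clearly"
[0,2] S/NP  >  k=1
[2,3] N/(S/N)  lex  "city"
[3,4] S/N  lex  "in"
[2,4] N  >  k=3
[4,5] NP\N  lex  "under"
[2,5] NP  <  k=4
[0,5] S  >  k=2

[0,5] S   >
  [0,2] S/NP   >
    [0,1] "read" : (S/NP)/(S/PP)
    [1,2] "clearly" : S/PP
  [2,5] NP   <
    [2,4] N   >
      [2,3] "city" : N/(S/N)
      [3,4] "in" : S/N
    [4,5] "under" : NP\N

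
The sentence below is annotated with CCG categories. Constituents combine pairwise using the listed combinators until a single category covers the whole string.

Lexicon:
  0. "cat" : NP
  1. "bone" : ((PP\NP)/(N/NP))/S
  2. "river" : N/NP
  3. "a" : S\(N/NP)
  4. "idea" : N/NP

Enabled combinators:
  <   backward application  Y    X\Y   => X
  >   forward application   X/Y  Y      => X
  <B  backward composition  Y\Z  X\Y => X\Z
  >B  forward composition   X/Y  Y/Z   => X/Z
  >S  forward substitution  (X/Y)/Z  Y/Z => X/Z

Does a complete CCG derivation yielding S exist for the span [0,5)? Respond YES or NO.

NP ((PP\NP)/(N/NP))/S N/NP S\(N/NP) N/NP
CKY chart[0,5] = {PP}; S ∉ chart

NO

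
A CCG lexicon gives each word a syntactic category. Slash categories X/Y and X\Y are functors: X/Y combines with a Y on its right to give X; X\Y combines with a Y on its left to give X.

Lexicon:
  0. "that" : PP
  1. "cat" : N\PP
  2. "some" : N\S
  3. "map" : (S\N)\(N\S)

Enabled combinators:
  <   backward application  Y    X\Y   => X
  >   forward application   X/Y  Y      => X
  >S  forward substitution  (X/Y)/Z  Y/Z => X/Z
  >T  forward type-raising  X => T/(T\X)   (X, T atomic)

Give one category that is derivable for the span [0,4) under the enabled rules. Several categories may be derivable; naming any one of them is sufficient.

[0,4] S   <
  [0,2] N   <
    [0,1] "that" : PP
    [1,2] "cat" : N\PP
  [2,4] S\N   <
    [2,3] "some" : N\S
    [3,4] "map" : (S\N)\(N\S)

S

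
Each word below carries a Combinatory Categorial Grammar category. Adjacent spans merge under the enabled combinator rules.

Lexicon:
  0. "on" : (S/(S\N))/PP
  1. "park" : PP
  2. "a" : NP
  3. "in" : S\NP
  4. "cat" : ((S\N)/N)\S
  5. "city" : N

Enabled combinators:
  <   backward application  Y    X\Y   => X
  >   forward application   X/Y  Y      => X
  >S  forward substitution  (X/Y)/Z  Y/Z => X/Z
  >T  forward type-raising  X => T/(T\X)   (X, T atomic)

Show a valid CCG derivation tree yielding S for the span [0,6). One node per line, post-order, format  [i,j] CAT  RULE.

[0,6] S   >
  [0,2] S/(S\N)   >
    [0,1] "on" : (S/(S\N))/PP
    [1,2] "park" : PP
  [2,6] S\N   >
    [2,5] (S\N)/N   <
      [2,4] S   >
        [2,3] S/(S\NP)   >T
          [2,3] "a" : NP
        [3,4] "in" : S\NP
      [4,5] "cat" : ((S\N)/N)\S
    [5,6] "city" : N

[0,1] (S/(S\N))/PP  lex  "on"
[1,2] PP  lex  "park"
[0,2] S/(S\N)  >  k=1
[2,3] NP  lex  "a"
[2,3] S/(S\NP)  >T
[3,4] S\NP  lex  "in"
[2,4] S  >  k=3
[4,5] ((S\N)/N)\S  lex  "cat"
[2,5] (S\N)/N  <  k=4
[5,6] N  lex  "city"
[2,6] S\N  >  k=5
[0,6] S  >  k=2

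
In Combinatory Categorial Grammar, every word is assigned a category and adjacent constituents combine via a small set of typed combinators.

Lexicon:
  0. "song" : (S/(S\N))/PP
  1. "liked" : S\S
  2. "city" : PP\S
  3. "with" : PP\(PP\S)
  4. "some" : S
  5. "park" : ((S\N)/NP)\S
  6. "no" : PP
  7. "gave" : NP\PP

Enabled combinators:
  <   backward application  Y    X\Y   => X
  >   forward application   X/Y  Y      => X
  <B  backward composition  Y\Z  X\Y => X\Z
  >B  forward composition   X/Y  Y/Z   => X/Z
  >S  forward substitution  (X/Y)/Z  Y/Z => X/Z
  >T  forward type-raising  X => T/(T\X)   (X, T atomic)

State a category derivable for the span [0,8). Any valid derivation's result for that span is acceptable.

S

[0,8] S   >
  [0,4] S/(S\N)   >
    [0,1] "song" : (S/(S\N))/PP
    [1,4] PP   <
      [1,3] PP\S   <B
        [1,2] "liked" : S\S
        [2,3] "city" : PP\S
      [3,4] "with" : PP\(PP\S)
  [4,8] S\N   >
    [4,6] (S\N)/NP   <
      [4,5] "some" : S
      [5,6] "park" : ((S\N)/NP)\S
    [6,8] NP   <
      [6,7] "no" : PP
      [7,8] "gave" : NP\PP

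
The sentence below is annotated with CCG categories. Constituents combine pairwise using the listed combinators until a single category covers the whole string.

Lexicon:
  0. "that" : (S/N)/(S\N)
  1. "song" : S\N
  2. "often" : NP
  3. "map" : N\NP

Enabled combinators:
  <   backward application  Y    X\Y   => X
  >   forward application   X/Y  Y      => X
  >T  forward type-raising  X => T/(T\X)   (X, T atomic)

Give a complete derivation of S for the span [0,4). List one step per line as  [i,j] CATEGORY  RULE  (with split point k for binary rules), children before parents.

[0,4] S   >
  [0,2] S/N   >
    [0,1] "that" : (S/N)/(S\N)
    [1,2] "song" : S\N
  [2,4] N   <
    [2,3] "often" : NP
    [3,4] "map" : N\NP

[0,1] (S/N)/(S\N)  lex  "that"
[1,2] S\N  lex  "song"
[0,2] S/N  >  k=1
[2,3] NP  lex  "often"
[3,4] N\NP  lex  "map"
[2,4] N  <  k=3
[0,4] S  >  k=2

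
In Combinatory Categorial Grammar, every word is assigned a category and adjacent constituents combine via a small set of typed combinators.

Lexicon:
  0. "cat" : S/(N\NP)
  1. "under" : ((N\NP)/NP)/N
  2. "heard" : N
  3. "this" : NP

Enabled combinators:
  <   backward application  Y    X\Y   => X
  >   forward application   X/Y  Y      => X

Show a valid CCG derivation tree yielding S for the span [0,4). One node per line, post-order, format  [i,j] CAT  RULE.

[0,1] S/(N\NP)  lex  "cat"
[1,2] ((N\NP)/NP)/N  lex  "under"
[2,3] N  lex  "heard"
[1,3] (N\NP)/NP  >  k=2
[3,4] NP  lex  "this"
[1,4] N\NP  >  k=3
[0,4] S  >  k=1

[0,4] S   >
  [0,1] "cat" : S/(N\NP)
  [1,4] N\NP   >
    [1,3] (N\NP)/NP   >
      [1,2] "under" : ((N\NP)/NP)/N
      [2,3] "heard" : N
    [3,4] "this" : NP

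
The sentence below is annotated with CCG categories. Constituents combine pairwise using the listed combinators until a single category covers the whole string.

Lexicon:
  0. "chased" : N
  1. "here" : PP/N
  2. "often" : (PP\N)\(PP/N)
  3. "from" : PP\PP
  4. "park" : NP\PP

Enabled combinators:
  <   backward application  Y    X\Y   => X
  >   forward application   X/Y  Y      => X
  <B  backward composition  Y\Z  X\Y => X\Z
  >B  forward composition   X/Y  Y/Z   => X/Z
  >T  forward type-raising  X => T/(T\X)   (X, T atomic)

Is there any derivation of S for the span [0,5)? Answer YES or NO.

NO

N PP/N (PP\N)\(PP/N) PP\PP NP\PP
CKY chart[0,5] = {N/(N\NP), NP, NP/(NP\NP), PP/(PP\NP), S/(S\NP)}; S ∉ chart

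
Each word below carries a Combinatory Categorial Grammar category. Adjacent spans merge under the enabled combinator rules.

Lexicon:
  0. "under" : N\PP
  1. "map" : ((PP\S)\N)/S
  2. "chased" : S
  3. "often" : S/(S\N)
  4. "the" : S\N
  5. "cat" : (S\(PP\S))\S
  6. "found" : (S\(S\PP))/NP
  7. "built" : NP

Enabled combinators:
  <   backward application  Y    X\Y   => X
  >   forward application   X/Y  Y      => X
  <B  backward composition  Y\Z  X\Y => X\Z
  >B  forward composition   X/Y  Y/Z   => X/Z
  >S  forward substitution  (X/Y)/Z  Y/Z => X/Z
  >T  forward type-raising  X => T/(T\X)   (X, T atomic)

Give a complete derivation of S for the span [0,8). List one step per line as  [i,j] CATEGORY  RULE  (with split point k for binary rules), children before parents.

[0,1] N\PP  lex  "under"
[1,2] ((PP\S)\N)/S  lex  "map"
[2,3] S  lex  "chased"
[1,3] (PP\S)\N  >  k=2
[3,4] S/(S\N)  lex  "often"
[4,5] S\N  lex  "the"
[3,5] S  >  k=4
[5,6] (S\(PP\S))\S  lex  "cat"
[3,6] S\(PP\S)  <  k=5
[1,6] S\N  <B  k=3
[0,6] S\PP  <B  k=1
[6,7] (S\(S\PP))/NP  lex  "found"
[7,8] NP  lex  "built"
[6,8] S\(S\PP)  >  k=7
[0,8] S  <  k=6

[0,8] S   <
  [0,6] S\PP   <B
    [0,1] "under" : N\PP
    [1,6] S\N   <B
      [1,3] (PP\S)\N   >
        [1,2] "map" : ((PP\S)\N)/S
        [2,3] "chased" : S
      [3,6] S\(PP\S)   <
        [3,5] S   >
          [3,4] "often" : S/(S\N)
          [4,5] "the" : S\N
        [5,6] "cat" : (S\(PP\S))\S
  [6,8] S\(S\PP)   >
    [6,7] "found" : (S\(S\PP))/NP
    [7,8] "built" : NP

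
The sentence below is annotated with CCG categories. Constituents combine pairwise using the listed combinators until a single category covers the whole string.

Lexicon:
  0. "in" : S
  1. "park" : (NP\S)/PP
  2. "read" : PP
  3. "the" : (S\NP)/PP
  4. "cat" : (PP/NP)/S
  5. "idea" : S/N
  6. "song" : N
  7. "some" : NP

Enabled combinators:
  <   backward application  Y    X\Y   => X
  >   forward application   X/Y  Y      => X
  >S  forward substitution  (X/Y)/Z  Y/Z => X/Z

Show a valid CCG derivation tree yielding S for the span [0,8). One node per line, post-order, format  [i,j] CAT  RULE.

[0,1] S  lex  "in"
[1,2] (NP\S)/PP  lex  "park"
[2,3] PP  lex  "read"
[1,3] NP\S  >  k=2
[0,3] NP  <  k=1
[3,4] (S\NP)/PP  lex  "the"
[4,5] (PP/NP)/S  lex  "cat"
[5,6] S/N  lex  "idea"
[6,7] N  lex  "song"
[5,7] S  >  k=6
[4,7] PP/NP  >  k=5
[7,8] NP  lex  "some"
[4,8] PP  >  k=7
[3,8] S\NP  >  k=4
[0,8] S  <  k=3

[0,8] S   <
  [0,3] NP   <
    [0,1] "in" : S
    [1,3] NP\S   >
      [1,2] "park" : (NP\S)/PP
      [2,3] "read" : PP
  [3,8] S\NP   >
    [3,4] "the" : (S\NP)/PP
    [4,8] PP   >
      [4,7] PP/NP   >
        [4,5] "cat" : (PP/NP)/S
        [5,7] S   >
          [5,6] "idea" : S/N
          [6,7] "song" : N
      [7,8] "some" : NP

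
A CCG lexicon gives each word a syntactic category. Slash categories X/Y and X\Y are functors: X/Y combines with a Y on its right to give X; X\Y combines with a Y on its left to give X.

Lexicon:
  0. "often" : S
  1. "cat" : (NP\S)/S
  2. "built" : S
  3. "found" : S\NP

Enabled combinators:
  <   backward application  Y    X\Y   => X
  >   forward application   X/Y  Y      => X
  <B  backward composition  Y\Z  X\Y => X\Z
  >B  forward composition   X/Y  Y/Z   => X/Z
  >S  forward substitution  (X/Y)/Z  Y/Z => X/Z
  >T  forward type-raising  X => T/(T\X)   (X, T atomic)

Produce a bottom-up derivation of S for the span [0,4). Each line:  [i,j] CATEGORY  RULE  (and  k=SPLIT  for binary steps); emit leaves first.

[0,4] S   <
  [0,3] NP   >
    [0,1] NP/(NP\S)   >T
      [0,1] "often" : S
    [1,3] NP\S   >
      [1,2] "cat" : (NP\S)/S
      [2,3] "built" : S
  [3,4] "found" : S\NP

[0,1] S  lex  "often"
[0,1] NP/(NP\S)  >T
[1,2] (NP\S)/S  lex  "cat"
[2,3] S  lex  "built"
[1,3] NP\S  >  k=2
[0,3] NP  >  k=1
[3,4] S\NP  lex  "found"
[0,4] S  <  k=3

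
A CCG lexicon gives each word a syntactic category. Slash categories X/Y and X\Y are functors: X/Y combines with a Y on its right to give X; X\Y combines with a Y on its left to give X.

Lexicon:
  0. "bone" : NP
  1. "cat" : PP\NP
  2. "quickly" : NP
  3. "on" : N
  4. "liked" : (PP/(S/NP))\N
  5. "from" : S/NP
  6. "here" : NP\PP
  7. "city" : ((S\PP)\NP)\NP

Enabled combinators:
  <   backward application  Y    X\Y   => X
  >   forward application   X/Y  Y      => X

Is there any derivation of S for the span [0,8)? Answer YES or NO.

[0,8] S   <
  [0,2] PP   <
    [0,1] "bone" : NP
    [1,2] "cat" : PP\NP
  [2,8] S\PP   <
    [2,3] "quickly" : NP
    [3,8] (S\PP)\NP   <
      [3,7] NP   <
        [3,6] PP   >
          [3,5] PP/(S/NP)   <
            [3,4] "on" : N
            [4,5] "liked" : (PP/(S/NP))\N
          [5,6] "from" : S/NP
        [6,7] "here" : NP\PP
      [7,8] "city" : ((S\PP)\NP)\NP

YES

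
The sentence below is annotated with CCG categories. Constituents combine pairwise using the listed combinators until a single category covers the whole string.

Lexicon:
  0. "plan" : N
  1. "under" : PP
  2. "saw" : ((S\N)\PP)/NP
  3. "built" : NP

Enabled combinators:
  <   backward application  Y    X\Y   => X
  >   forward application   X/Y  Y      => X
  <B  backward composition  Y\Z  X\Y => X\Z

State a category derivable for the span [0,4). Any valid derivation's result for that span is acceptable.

[0,4] S   <
  [0,1] "plan" : N
  [1,4] S\N   <
    [1,2] "under" : PP
    [2,4] (S\N)\PP   >
      [2,3] "saw" : ((S\N)\PP)/NP
      [3,4] "built" : NP

S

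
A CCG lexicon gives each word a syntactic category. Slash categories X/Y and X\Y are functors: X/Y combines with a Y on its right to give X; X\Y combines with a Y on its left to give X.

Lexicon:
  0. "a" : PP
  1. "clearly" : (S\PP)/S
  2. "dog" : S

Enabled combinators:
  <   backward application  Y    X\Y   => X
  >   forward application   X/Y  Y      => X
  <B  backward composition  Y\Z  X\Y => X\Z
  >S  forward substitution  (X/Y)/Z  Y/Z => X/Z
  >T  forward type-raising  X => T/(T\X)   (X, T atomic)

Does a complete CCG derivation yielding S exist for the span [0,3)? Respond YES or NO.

YES

[0,3] S   >
  [0,1] S/(S\PP)   >T
    [0,1] "a" : PP
  [1,3] S\PP   >
    [1,2] "clearly" : (S\PP)/S
    [2,3] "dog" : S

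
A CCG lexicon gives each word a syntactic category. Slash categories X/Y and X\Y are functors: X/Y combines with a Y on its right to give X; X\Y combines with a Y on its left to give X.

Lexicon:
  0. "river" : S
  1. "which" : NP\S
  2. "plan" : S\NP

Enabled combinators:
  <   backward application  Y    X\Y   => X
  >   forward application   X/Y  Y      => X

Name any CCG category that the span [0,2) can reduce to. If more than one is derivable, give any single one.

[0,3] S   <
  [0,2] NP   <
    [0,1] "river" : S
    [1,2] "which" : NP\S
  [2,3] "plan" : S\NP

NP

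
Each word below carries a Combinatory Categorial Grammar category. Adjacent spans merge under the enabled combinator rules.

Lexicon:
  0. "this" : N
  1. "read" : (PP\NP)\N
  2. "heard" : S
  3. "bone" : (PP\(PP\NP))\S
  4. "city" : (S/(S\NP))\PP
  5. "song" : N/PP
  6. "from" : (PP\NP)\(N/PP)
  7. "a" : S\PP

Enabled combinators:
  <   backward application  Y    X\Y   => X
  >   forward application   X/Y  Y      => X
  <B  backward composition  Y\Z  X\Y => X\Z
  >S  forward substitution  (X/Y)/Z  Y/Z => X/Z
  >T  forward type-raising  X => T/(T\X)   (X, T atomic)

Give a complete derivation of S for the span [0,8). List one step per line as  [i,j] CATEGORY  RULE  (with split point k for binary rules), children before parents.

[0,1] N  lex  "this"
[1,2] (PP\NP)\N  lex  "read"
[0,2] PP\NP  <  k=1
[2,3] S  lex  "heard"
[3,4] (PP\(PP\NP))\S  lex  "bone"
[2,4] PP\(PP\NP)  <  k=3
[0,4] PP  <  k=2
[4,5] (S/(S\NP))\PP  lex  "city"
[0,5] S/(S\NP)  <  k=4
[5,6] N/PP  lex  "song"
[6,7] (PP\NP)\(N/PP)  lex  "from"
[5,7] PP\NP  <  k=6
[7,8] S\PP  lex  "a"
[5,8] S\NP  <B  k=7
[0,8] S  >  k=5

[0,8] S   >
  [0,5] S/(S\NP)   <
    [0,4] PP   <
      [0,2] PP\NP   <
        [0,1] "this" : N
        [1,2] "read" : (PP\NP)\N
      [2,4] PP\(PP\NP)   <
        [2,3] "heard" : S
        [3,4] "bone" : (PP\(PP\NP))\S
    [4,5] "city" : (S/(S\NP))\PP
  [5,8] S\NP   <B
    [5,7] PP\NP   <
      [5,6] "song" : N/PP
      [6,7] "from" : (PP\NP)\(N/PP)
    [7,8] "a" : S\PP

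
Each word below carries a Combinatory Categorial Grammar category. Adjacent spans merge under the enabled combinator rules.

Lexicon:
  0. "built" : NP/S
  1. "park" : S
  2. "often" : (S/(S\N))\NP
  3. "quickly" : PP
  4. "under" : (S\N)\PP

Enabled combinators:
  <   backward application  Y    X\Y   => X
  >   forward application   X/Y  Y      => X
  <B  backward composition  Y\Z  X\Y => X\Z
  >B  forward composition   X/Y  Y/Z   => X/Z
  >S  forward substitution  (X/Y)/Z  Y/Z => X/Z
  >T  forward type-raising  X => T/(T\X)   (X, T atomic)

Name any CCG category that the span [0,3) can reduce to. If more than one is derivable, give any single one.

[0,5] S   >
  [0,3] S/(S\N)   <
    [0,2] NP   >
      [0,1] "built" : NP/S
      [1,2] "park" : S
    [2,3] "often" : (S/(S\N))\NP
  [3,5] S\N   <
    [3,4] "quickly" : PP
    [4,5] "under" : (S\N)\PP

S/(S\N)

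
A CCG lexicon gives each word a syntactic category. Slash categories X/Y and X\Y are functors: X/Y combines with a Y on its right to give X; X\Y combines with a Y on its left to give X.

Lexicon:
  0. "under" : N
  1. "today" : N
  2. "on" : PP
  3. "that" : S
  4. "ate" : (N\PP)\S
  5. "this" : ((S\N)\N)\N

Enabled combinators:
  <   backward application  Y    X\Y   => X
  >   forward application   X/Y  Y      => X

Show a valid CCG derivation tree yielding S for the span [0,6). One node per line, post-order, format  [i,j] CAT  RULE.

[0,1] N  lex  "under"
[1,2] N  lex  "today"
[2,3] PP  lex  "on"
[3,4] S  lex  "that"
[4,5] (N\PP)\S  lex  "ate"
[3,5] N\PP  <  k=4
[2,5] N  <  k=3
[5,6] ((S\N)\N)\N  lex  "this"
[2,6] (S\N)\N  <  k=5
[1,6] S\N  <  k=2
[0,6] S  <  k=1

[0,6] S   <
  [0,1] "under" : N
  [1,6] S\N   <
    [1,2] "today" : N
    [2,6] (S\N)\N   <
      [2,5] N   <
        [2,3] "on" : PP
        [3,5] N\PP   <
          [3,4] "that" : S
          [4,5] "ate" : (N\PP)\S
      [5,6] "this" : ((S\N)\N)\N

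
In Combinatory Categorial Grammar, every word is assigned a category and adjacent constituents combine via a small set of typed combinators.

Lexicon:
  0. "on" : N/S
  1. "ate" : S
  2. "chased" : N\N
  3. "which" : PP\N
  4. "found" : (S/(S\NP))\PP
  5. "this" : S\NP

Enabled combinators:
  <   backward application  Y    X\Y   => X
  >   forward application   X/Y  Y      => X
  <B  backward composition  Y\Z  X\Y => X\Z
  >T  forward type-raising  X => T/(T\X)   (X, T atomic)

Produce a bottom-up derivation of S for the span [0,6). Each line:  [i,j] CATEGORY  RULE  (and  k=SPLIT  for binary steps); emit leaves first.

[0,6] S   >
  [0,5] S/(S\NP)   <
    [0,4] PP   <
      [0,2] N   >
        [0,1] "on" : N/S
        [1,2] "ate" : S
      [2,4] PP\N   <B
        [2,3] "chased" : N\N
        [3,4] "which" : PP\N
    [4,5] "found" : (S/(S\NP))\PP
  [5,6] "this" : S\NP

[0,1] N/S  lex  "on"
[1,2] S  lex  "ate"
[0,2] N  >  k=1
[2,3] N\N  lex  "chased"
[3,4] PP\N  lex  "which"
[2,4] PP\N  <B  k=3
[0,4] PP  <  k=2
[4,5] (S/(S\NP))\PP  lex  "found"
[0,5] S/(S\NP)  <  k=4
[5,6] S\NP  lex  "this"
[0,6] S  >  k=5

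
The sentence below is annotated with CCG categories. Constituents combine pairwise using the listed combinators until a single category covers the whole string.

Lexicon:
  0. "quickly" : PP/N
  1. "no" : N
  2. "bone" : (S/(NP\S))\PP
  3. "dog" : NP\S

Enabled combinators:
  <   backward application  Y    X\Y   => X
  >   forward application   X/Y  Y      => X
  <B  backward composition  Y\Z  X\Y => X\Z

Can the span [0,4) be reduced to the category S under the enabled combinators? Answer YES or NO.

[0,4] S   >
  [0,3] S/(NP\S)   <
    [0,2] PP   >
      [0,1] "quickly" : PP/N
      [1,2] "no" : N
    [2,3] "bone" : (S/(NP\S))\PP
  [3,4] "dog" : NP\S

YES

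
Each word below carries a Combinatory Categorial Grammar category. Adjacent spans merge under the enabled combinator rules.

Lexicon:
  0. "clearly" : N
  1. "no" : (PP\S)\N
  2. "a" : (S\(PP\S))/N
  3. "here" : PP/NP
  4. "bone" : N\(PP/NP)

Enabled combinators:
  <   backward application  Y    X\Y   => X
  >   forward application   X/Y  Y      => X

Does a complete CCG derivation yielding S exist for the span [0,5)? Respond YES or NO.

YES

[0,5] S   <
  [0,2] PP\S   <
    [0,1] "clearly" : N
    [1,2] "no" : (PP\S)\N
  [2,5] S\(PP\S)   >
    [2,3] "a" : (S\(PP\S))/N
    [3,5] N   <
      [3,4] "here" : PP/NP
      [4,5] "bone" : N\(PP/NP)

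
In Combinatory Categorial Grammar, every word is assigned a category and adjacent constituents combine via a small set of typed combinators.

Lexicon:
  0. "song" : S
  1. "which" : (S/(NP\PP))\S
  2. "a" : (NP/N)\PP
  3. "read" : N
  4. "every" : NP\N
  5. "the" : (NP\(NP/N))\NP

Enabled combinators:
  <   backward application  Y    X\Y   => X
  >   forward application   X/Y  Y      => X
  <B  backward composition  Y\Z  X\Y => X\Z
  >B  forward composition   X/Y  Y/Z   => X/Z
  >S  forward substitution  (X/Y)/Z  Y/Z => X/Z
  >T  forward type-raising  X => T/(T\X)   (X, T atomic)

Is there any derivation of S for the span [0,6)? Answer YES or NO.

[0,6] S   >
  [0,2] S/(NP\PP)   <
    [0,1] "song" : S
    [1,2] "which" : (S/(NP\PP))\S
  [2,6] NP\PP   <B
    [2,3] "a" : (NP/N)\PP
    [3,6] NP\(NP/N)   <
      [3,5] NP   <
        [3,4] "read" : N
        [4,5] "every" : NP\N
      [5,6] "the" : (NP\(NP/N))\NP

YES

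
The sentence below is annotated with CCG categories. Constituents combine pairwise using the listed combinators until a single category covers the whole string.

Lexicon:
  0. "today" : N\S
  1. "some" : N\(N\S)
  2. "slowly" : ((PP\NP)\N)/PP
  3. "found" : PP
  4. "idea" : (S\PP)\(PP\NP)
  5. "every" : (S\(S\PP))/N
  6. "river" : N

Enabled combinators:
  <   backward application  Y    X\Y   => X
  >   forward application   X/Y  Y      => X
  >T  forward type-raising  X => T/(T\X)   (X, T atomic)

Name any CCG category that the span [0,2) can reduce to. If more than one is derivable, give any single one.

N

[0,7] S   <
  [0,5] S\PP   <
    [0,4] PP\NP   <
      [0,2] N   <
        [0,1] "today" : N\S
        [1,2] "some" : N\(N\S)
      [2,4] (PP\NP)\N   >
        [2,3] "slowly" : ((PP\NP)\N)/PP
        [3,4] "found" : PP
    [4,5] "idea" : (S\PP)\(PP\NP)
  [5,7] S\(S\PP)   >
    [5,6] "every" : (S\(S\PP))/N
    [6,7] "river" : N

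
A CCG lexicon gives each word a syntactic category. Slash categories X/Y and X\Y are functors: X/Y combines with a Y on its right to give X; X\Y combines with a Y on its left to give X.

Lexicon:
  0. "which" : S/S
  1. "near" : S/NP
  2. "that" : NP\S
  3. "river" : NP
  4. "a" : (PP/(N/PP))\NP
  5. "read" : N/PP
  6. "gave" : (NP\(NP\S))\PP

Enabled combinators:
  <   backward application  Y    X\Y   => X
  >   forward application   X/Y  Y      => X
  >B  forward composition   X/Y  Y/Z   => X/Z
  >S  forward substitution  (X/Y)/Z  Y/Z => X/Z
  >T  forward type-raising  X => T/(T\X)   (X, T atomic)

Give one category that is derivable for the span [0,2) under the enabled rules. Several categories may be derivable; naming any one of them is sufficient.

S/NP

[0,7] S   >
  [0,2] S/NP   >B
    [0,1] "which" : S/S
    [1,2] "near" : S/NP
  [2,7] NP   <
    [2,3] "that" : NP\S
    [3,7] NP\(NP\S)   <
      [3,6] PP   >
        [3,5] PP/(N/PP)   <
          [3,4] "river" : NP
          [4,5] "a" : (PP/(N/PP))\NP
        [5,6] "read" : N/PP
      [6,7] "gave" : (NP\(NP\S))\PP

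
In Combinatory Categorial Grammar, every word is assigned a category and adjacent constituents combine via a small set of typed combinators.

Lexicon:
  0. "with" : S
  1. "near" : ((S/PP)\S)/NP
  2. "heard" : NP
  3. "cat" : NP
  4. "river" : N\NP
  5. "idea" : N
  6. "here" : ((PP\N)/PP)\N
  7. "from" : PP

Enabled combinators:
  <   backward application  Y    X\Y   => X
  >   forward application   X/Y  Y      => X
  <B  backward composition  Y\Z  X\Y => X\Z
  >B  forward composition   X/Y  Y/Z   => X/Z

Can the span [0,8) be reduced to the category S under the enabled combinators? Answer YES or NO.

[0,8] S   >
  [0,3] S/PP   <
    [0,1] "with" : S
    [1,3] (S/PP)\S   >
      [1,2] "near" : ((S/PP)\S)/NP
      [2,3] "heard" : NP
  [3,8] PP   <
    [3,5] N   <
      [3,4] "cat" : NP
      [4,5] "river" : N\NP
    [5,8] PP\N   >
      [5,7] (PP\N)/PP   <
        [5,6] "idea" : N
        [6,7] "here" : ((PP\N)/PP)\N
      [7,8] "from" : PP

YES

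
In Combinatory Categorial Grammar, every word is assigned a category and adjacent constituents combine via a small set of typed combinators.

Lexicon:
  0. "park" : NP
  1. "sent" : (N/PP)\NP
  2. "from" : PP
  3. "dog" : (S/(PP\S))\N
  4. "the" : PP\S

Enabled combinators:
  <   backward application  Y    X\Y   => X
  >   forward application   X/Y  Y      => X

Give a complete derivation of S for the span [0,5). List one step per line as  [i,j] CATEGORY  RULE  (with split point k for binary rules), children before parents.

[0,5] S   >
  [0,4] S/(PP\S)   <
    [0,3] N   >
      [0,2] N/PP   <
        [0,1] "park" : NP
        [1,2] "sent" : (N/PP)\NP
      [2,3] "from" : PP
    [3,4] "dog" : (S/(PP\S))\N
  [4,5] "the" : PP\S

[0,1] NP  lex  "park"
[1,2] (N/PP)\NP  lex  "sent"
[0,2] N/PP  <  k=1
[2,3] PP  lex  "from"
[0,3] N  >  k=2
[3,4] (S/(PP\S))\N  lex  "dog"
[0,4] S/(PP\S)  <  k=3
[4,5] PP\S  lex  "the"
[0,5] S  >  k=4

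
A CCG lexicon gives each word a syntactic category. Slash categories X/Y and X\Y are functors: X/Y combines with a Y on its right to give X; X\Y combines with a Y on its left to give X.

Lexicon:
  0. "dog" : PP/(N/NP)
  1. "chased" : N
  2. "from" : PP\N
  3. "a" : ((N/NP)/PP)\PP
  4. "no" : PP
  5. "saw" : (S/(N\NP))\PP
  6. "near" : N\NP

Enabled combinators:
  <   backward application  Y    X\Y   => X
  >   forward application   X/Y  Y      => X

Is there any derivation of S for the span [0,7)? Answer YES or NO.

[0,7] S   >
  [0,6] S/(N\NP)   <
    [0,5] PP   >
      [0,1] "dog" : PP/(N/NP)
      [1,5] N/NP   >
        [1,4] (N/NP)/PP   <
          [1,3] PP   <
            [1,2] "chased" : N
            [2,3] "from" : PP\N
          [3,4] "a" : ((N/NP)/PP)\PP
        [4,5] "no" : PP
    [5,6] "saw" : (S/(N\NP))\PP
  [6,7] "near" : N\NP

YES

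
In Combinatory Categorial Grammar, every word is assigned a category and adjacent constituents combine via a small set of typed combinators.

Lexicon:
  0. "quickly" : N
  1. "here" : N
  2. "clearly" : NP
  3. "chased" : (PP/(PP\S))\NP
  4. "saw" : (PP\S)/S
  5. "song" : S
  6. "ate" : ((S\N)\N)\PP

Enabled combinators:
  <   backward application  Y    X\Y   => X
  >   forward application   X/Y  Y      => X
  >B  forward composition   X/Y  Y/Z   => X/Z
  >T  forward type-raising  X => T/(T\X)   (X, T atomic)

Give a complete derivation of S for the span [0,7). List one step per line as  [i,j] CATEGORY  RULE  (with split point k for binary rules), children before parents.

[0,1] N  lex  "quickly"
[1,2] N  lex  "here"
[2,3] NP  lex  "clearly"
[3,4] (PP/(PP\S))\NP  lex  "chased"
[2,4] PP/(PP\S)  <  k=3
[4,5] (PP\S)/S  lex  "saw"
[5,6] S  lex  "song"
[4,6] PP\S  >  k=5
[2,6] PP  >  k=4
[6,7] ((S\N)\N)\PP  lex  "ate"
[2,7] (S\N)\N  <  k=6
[1,7] S\N  <  k=2
[0,7] S  <  k=1

[0,7] S   <
  [0,1] "quickly" : N
  [1,7] S\N   <
    [1,2] "here" : N
    [2,7] (S\N)\N   <
      [2,6] PP   >
        [2,4] PP/(PP\S)   <
          [2,3] "clearly" : NP
          [3,4] "chased" : (PP/(PP\S))\NP
        [4,6] PP\S   >
          [4,5] "saw" : (PP\S)/S
          [5,6] "song" : S
      [6,7] "ate" : ((S\N)\N)\PP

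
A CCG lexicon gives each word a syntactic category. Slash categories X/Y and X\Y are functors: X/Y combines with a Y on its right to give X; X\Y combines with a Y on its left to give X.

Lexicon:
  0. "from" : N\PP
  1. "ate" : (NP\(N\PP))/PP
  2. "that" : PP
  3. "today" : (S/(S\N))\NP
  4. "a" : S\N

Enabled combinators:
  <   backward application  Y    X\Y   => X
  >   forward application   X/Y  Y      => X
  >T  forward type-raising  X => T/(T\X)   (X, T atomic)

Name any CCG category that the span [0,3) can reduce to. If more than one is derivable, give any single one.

[0,5] S   >
  [0,4] S/(S\N)   <
    [0,3] NP   <
      [0,1] "from" : N\PP
      [1,3] NP\(N\PP)   >
        [1,2] "ate" : (NP\(N\PP))/PP
        [2,3] "that" : PP
    [3,4] "today" : (S/(S\N))\NP
  [4,5] "a" : S\N

NP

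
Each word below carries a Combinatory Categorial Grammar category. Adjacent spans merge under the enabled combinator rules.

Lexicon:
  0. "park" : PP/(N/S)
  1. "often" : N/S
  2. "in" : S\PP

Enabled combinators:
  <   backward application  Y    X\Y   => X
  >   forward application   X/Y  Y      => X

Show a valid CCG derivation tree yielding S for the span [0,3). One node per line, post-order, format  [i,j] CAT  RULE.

[0,1] PP/(N/S)  lex  "park"
[1,2] N/S  lex  "often"
[0,2] PP  >  k=1
[2,3] S\PP  lex  "in"
[0,3] S  <  k=2

[0,3] S   <
  [0,2] PP   >
    [0,1] "park" : PP/(N/S)
    [1,2] "often" : N/S
  [2,3] "in" : S\PP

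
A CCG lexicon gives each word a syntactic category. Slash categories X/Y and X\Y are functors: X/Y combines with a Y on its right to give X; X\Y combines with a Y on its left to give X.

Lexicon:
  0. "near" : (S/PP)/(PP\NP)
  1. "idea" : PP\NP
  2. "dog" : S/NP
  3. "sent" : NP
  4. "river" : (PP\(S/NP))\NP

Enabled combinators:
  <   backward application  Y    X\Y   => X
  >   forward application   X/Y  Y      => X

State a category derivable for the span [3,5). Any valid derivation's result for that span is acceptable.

[0,5] S   >
  [0,2] S/PP   >
    [0,1] "near" : (S/PP)/(PP\NP)
    [1,2] "idea" : PP\NP
  [2,5] PP   <
    [2,3] "dog" : S/NP
    [3,5] PP\(S/NP)   <
      [3,4] "sent" : NP
      [4,5] "river" : (PP\(S/NP))\NP

PP\(S/NP)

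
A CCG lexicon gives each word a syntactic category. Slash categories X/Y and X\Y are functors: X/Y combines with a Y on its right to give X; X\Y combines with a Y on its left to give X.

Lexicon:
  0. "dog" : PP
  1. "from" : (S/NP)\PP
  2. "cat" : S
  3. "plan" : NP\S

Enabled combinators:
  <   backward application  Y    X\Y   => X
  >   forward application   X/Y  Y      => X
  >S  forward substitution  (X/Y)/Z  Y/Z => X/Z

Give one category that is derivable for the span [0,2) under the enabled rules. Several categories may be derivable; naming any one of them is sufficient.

S/NP

[0,4] S   >
  [0,2] S/NP   <
    [0,1] "dog" : PP
    [1,2] "from" : (S/NP)\PP
  [2,4] NP   <
    [2,3] "cat" : S
    [3,4] "plan" : NP\S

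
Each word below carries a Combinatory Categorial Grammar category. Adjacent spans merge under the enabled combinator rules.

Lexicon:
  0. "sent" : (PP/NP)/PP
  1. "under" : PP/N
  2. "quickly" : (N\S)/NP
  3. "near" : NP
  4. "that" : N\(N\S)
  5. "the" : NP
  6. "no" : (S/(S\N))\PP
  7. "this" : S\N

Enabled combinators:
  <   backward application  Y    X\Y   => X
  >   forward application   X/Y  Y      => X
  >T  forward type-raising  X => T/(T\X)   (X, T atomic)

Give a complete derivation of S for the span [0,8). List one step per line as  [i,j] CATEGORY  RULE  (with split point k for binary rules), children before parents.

[0,1] (PP/NP)/PP  lex  "sent"
[1,2] PP/N  lex  "under"
[2,3] (N\S)/NP  lex  "quickly"
[3,4] NP  lex  "near"
[2,4] N\S  >  k=3
[4,5] N\(N\S)  lex  "that"
[2,5] N  <  k=4
[1,5] PP  >  k=2
[0,5] PP/NP  >  k=1
[5,6] NP  lex  "the"
[0,6] PP  >  k=5
[6,7] (S/(S\N))\PP  lex  "no"
[0,7] S/(S\N)  <  k=6
[7,8] S\N  lex  "this"
[0,8] S  >  k=7

[0,8] S   >
  [0,7] S/(S\N)   <
    [0,6] PP   >
      [0,5] PP/NP   >
        [0,1] "sent" : (PP/NP)/PP
        [1,5] PP   >
          [1,2] "under" : PP/N
          [2,5] N   <
            [2,4] N\S   >
              [2,3] "quickly" : (N\S)/NP
              [3,4] "near" : NP
            [4,5] "that" : N\(N\S)
      [5,6] "the" : NP
    [6,7] "no" : (S/(S\N))\PP
  [7,8] "this" : S\N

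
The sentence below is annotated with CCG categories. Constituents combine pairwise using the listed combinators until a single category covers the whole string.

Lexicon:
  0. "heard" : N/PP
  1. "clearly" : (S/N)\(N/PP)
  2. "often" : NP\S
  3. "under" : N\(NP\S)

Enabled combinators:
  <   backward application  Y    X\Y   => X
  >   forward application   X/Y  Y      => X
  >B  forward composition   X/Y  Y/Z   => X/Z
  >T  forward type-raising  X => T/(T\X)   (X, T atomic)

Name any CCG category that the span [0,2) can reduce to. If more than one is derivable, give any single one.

S/N

[0,4] S   >
  [0,2] S/N   <
    [0,1] "heard" : N/PP
    [1,2] "clearly" : (S/N)\(N/PP)
  [2,4] N   <
    [2,3] "often" : NP\S
    [3,4] "under" : N\(NP\S)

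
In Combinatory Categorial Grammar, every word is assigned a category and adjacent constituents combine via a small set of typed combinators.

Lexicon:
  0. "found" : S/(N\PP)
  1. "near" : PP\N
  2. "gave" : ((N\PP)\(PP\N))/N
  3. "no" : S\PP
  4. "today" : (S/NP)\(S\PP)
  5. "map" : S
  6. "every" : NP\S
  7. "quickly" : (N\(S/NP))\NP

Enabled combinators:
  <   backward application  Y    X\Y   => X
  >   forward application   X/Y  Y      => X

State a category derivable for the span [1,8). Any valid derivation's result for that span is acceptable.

[0,8] S   >
  [0,1] "found" : S/(N\PP)
  [1,8] N\PP   <
    [1,2] "near" : PP\N
    [2,8] (N\PP)\(PP\N)   >
      [2,3] "gave" : ((N\PP)\(PP\N))/N
      [3,8] N   <
        [3,5] S/NP   <
          [3,4] "no" : S\PP
          [4,5] "today" : (S/NP)\(S\PP)
        [5,8] N\(S/NP)   <
          [5,7] NP   <
            [5,6] "map" : S
            [6,7] "every" : NP\S
          [7,8] "quickly" : (N\(S/NP))\NP

N\PP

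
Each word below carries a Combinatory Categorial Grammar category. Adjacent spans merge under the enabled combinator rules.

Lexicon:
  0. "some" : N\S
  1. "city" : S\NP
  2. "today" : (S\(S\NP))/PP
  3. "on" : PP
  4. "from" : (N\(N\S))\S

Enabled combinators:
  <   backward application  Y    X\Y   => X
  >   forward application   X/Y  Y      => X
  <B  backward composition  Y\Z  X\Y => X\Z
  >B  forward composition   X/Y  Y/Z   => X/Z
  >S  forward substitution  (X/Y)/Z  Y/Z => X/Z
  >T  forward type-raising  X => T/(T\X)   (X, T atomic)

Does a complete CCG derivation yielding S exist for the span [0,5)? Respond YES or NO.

N\S S\NP (S\(S\NP))/PP PP (N\(N\S))\S
CKY chart[0,5] = {N, N/(N\N), NP/(NP\N), PP/(PP\N), S/(S\N)}; S ∉ chart

NO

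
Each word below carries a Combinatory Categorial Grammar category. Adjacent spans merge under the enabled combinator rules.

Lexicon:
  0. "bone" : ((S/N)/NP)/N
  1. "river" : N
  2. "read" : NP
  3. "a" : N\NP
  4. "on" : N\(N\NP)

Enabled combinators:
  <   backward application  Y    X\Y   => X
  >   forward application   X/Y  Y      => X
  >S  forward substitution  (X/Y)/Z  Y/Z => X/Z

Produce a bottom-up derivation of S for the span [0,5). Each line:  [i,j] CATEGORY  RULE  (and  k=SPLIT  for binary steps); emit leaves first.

[0,5] S   >
  [0,3] S/N   >
    [0,2] (S/N)/NP   >
      [0,1] "bone" : ((S/N)/NP)/N
      [1,2] "river" : N
    [2,3] "read" : NP
  [3,5] N   <
    [3,4] "a" : N\NP
    [4,5] "on" : N\(N\NP)

[0,1] ((S/N)/NP)/N  lex  "bone"
[1,2] N  lex  "river"
[0,2] (S/N)/NP  >  k=1
[2,3] NP  lex  "read"
[0,3] S/N  >  k=2
[3,4] N\NP  lex  "a"
[4,5] N\(N\NP)  lex  "on"
[3,5] N  <  k=4
[0,5] S  >  k=3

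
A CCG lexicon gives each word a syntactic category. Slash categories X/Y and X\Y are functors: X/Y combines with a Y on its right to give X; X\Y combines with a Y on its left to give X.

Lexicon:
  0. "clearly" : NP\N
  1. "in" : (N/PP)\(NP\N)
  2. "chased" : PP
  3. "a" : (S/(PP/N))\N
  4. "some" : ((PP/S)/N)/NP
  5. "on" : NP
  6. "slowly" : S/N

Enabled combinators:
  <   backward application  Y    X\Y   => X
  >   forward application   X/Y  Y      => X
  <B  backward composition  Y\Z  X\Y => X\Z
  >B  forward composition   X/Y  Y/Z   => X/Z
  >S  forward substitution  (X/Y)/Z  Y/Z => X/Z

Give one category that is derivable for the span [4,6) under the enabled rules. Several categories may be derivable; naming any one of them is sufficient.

[0,7] S   >
  [0,4] S/(PP/N)   <
    [0,3] N   >
      [0,2] N/PP   <
        [0,1] "clearly" : NP\N
        [1,2] "in" : (N/PP)\(NP\N)
      [2,3] "chased" : PP
    [3,4] "a" : (S/(PP/N))\N
  [4,7] PP/N   >S
    [4,6] (PP/S)/N   >
      [4,5] "some" : ((PP/S)/N)/NP
      [5,6] "on" : NP
    [6,7] "slowly" : S/N

(PP/S)/N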